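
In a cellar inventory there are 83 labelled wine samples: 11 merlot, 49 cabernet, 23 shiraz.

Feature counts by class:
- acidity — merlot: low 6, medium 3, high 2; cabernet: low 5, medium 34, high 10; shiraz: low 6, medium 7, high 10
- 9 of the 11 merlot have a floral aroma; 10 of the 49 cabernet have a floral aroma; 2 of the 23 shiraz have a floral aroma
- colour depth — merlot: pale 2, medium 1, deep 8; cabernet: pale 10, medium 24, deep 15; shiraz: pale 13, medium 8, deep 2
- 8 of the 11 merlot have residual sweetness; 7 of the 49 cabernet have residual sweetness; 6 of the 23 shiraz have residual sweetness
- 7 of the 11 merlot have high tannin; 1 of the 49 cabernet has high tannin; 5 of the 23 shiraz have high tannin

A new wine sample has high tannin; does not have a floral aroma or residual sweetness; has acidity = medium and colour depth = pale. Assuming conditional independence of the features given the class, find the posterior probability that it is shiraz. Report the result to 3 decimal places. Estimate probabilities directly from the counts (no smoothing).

merlot: (11/83) × (3/11) × (2/11) × (2/11) × (3/11) × (7/11) ≈ 0.000207373
cabernet: (49/83) × (34/49) × (39/49) × (10/49) × (42/49) × (1/49) ≈ 0.00116394
shiraz: (23/83) × (7/23) × (21/23) × (13/23) × (17/23) × (5/23) ≈ 0.00699343
P(shiraz | x) = 0.00699343 / 0.008364743 ≈ 0.836

0.836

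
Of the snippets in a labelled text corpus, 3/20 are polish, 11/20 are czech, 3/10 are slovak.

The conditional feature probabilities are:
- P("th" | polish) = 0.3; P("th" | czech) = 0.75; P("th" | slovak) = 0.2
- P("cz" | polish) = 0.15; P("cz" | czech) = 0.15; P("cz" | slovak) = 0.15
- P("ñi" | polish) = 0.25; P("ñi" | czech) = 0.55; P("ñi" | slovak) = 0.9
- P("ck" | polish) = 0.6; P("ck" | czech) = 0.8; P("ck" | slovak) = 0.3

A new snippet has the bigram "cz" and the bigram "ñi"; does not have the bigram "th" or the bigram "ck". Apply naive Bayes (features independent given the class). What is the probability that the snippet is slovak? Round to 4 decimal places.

polish: 0.15 × (1−0.3) × 0.15 × 0.25 × (1−0.6) = 0.001575
czech: 0.55 × (1−0.75) × 0.15 × 0.55 × (1−0.8) = 0.00226875
slovak: 0.3 × (1−0.2) × 0.15 × 0.9 × (1−0.3) = 0.02268
P(slovak | x) = 0.02268 / 0.02652375 ≈ 0.8551

0.8551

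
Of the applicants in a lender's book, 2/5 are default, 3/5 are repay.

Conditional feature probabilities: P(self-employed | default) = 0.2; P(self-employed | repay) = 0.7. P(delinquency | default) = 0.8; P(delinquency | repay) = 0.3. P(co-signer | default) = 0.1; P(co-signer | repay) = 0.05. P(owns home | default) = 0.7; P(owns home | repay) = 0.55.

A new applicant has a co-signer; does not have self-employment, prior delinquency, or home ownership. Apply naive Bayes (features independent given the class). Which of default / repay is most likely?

default: 0.4 × (1−0.2) × (1−0.8) × 0.1 × (1−0.7) = 0.00192
repay: 0.6 × (1−0.7) × (1−0.3) × 0.05 × (1−0.55) = 0.002835
Highest score → repay.

repay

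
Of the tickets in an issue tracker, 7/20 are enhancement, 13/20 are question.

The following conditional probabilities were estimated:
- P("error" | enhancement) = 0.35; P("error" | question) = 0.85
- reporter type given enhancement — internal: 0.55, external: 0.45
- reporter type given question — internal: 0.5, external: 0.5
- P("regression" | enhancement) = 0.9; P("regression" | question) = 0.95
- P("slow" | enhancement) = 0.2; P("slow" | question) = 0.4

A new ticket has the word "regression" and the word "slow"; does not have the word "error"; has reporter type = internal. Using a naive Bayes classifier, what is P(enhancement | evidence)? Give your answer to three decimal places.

0.549

enhancement: 0.35 × (1−0.35) × 0.55 × 0.9 × 0.2 = 0.0225225
question: 0.65 × (1−0.85) × 0.5 × 0.95 × 0.4 = 0.018525
P(enhancement | x) = 0.0225225 / 0.0410475 ≈ 0.549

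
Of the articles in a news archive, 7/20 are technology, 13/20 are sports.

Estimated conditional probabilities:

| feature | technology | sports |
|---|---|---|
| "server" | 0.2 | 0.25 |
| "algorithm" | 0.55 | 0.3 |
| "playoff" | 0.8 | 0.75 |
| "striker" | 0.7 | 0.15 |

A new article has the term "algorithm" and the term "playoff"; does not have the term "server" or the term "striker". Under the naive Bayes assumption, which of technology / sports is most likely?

technology: 0.35 × (1−0.2) × 0.55 × 0.8 × (1−0.7) = 0.03696
sports: 0.65 × (1−0.25) × 0.3 × 0.75 × (1−0.15) = 0.093234375
Highest score → sports.

sports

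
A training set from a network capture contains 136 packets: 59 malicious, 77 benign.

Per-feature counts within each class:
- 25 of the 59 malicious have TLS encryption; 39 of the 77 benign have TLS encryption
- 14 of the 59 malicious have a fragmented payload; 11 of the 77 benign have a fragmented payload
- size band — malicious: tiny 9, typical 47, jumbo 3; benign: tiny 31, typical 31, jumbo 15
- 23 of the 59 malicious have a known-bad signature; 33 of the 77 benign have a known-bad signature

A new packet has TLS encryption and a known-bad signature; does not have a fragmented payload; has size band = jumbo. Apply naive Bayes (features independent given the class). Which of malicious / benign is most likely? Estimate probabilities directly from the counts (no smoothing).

benign

malicious: (59/136) × (25/59) × (45/59) × (3/59) × (23/59) ≈ 0.00277912
benign: (77/136) × (39/77) × (66/77) × (15/77) × (33/77) ≈ 0.0205212
Highest score → benign.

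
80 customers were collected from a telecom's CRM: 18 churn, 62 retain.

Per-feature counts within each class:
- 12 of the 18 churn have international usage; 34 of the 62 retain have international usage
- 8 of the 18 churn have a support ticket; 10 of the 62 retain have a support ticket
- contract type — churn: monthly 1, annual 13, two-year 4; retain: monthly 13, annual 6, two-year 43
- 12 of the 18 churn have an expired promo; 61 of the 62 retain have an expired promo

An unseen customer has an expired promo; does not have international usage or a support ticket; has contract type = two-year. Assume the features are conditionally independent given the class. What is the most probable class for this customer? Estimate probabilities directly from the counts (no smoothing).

churn: (18/80) × (6/18) × (10/18) × (4/18) × (12/18) ≈ 0.00617284
retain: (62/80) × (28/62) × (52/62) × (43/62) × (61/62) ≈ 0.200306
Highest score → retain.

retain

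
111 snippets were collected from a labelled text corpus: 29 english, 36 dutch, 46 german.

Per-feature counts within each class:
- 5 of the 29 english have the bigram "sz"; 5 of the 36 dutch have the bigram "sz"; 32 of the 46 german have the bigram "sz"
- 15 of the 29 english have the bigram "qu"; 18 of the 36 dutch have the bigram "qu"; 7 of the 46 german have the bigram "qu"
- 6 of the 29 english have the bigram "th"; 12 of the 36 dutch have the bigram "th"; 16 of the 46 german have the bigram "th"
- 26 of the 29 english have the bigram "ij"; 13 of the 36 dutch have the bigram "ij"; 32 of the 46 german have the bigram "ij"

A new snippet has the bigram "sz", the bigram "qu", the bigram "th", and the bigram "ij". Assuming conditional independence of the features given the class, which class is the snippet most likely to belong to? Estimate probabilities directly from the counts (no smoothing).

english: (29/111) × (5/29) × (15/29) × (6/29) × (26/29) ≈ 0.00432184
dutch: (36/111) × (5/36) × (18/36) × (12/36) × (13/36) ≈ 0.00271104
german: (46/111) × (32/46) × (7/46) × (16/46) × (32/46) ≈ 0.010615
Highest score → german.

german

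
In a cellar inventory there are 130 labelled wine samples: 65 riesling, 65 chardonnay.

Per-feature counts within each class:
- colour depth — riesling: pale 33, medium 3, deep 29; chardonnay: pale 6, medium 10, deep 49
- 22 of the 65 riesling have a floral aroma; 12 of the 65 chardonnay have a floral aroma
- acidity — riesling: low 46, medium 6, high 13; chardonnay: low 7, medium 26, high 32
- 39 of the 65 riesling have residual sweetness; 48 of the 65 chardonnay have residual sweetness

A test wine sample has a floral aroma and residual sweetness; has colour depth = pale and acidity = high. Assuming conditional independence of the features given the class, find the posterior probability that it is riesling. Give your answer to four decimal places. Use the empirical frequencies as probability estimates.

0.7690

riesling: (65/130) × (33/65) × (22/65) × (13/65) × (39/65) ≈ 0.0103101
chardonnay: (65/130) × (6/65) × (12/65) × (32/65) × (48/65) ≈ 0.00309771
P(riesling | x) = 0.0103101 / 0.01340781 ≈ 0.7690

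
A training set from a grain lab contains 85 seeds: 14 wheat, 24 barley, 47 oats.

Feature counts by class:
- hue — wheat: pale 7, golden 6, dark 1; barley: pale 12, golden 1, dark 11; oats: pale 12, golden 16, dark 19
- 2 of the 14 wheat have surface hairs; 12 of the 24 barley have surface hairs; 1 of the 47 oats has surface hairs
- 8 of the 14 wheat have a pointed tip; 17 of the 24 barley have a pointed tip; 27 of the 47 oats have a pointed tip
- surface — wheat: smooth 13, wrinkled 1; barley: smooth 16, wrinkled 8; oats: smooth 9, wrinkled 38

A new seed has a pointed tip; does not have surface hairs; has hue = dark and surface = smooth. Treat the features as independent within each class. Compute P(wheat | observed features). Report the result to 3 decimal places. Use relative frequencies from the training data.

0.089

wheat: (14/85) × (1/14) × (12/14) × (8/14) × (13/14) ≈ 0.00535071
barley: (24/85) × (11/24) × (12/24) × (17/24) × (16/24) ≈ 0.0305556
oats: (47/85) × (19/47) × (46/47) × (27/47) × (9/47) ≈ 0.0240661
P(wheat | x) = 0.00535071 / 0.05997241 ≈ 0.089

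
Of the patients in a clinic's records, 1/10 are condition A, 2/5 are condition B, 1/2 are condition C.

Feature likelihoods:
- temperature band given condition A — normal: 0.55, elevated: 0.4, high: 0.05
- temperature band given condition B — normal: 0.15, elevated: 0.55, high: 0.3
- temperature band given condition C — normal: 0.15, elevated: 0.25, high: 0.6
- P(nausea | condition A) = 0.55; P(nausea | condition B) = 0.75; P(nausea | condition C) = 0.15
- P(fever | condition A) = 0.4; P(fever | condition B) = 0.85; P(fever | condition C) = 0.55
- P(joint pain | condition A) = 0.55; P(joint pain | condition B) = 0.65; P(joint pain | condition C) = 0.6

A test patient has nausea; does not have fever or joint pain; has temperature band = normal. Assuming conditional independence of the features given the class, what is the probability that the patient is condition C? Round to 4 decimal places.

0.1613

condition A: 0.1 × 0.55 × 0.55 × (1−0.4) × (1−0.55) = 0.0081675
condition B: 0.4 × 0.15 × 0.75 × (1−0.85) × (1−0.65) = 0.0023625
condition C: 0.5 × 0.15 × 0.15 × (1−0.55) × (1−0.6) = 0.002025
P(condition C | x) = 0.002025 / 0.012555 ≈ 0.1613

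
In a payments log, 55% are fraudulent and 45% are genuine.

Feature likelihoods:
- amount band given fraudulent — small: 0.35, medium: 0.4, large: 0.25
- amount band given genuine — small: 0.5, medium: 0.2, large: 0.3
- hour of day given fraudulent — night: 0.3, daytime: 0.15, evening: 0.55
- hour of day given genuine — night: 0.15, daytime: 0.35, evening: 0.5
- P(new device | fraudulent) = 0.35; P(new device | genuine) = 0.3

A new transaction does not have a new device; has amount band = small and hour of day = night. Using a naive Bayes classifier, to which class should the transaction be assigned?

fraudulent

fraudulent: 0.55 × 0.35 × 0.3 × (1−0.35) = 0.0375375
genuine: 0.45 × 0.5 × 0.15 × (1−0.3) = 0.023625
Highest score → fraudulent.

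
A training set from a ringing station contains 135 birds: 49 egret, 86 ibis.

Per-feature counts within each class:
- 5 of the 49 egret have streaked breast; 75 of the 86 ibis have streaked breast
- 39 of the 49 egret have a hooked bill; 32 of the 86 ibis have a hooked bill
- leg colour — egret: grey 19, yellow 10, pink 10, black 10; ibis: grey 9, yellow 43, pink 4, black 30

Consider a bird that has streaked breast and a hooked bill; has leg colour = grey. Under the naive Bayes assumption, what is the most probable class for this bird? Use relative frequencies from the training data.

egret: (49/135) × (5/49) × (39/49) × (19/49) ≈ 0.0114304
ibis: (86/135) × (75/86) × (32/86) × (9/86) ≈ 0.0216333
Highest score → ibis.

ibis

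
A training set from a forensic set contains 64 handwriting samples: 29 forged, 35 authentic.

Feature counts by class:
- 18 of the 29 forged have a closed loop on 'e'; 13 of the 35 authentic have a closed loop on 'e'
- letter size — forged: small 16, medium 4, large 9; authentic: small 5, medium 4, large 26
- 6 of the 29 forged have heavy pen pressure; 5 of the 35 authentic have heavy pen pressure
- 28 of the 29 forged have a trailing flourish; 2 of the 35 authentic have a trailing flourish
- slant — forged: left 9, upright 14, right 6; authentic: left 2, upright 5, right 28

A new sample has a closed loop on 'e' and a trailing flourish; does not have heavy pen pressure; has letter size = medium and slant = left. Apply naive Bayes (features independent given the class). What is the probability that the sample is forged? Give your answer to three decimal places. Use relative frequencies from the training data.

forged: (29/64) × (18/29) × (4/29) × (23/29) × (28/29) × (9/29) ≈ 0.00921911
authentic: (35/64) × (13/35) × (4/35) × (30/35) × (2/35) × (2/35) ≈ 0.0000649729
P(forged | x) = 0.00921911 / 0.0092840829 ≈ 0.993

0.993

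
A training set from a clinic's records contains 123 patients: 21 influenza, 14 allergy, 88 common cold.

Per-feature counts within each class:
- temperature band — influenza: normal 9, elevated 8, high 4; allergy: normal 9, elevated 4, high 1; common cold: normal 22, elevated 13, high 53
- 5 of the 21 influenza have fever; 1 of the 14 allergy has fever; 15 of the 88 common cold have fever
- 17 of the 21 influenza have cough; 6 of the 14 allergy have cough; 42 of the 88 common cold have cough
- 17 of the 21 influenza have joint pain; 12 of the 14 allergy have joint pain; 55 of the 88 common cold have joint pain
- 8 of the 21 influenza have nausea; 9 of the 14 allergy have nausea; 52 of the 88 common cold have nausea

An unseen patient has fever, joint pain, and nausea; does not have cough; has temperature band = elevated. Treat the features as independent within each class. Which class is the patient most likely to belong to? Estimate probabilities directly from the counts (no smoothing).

influenza: (21/123) × (8/21) × (5/21) × (4/21) × (17/21) × (8/21) ≈ 0.000909655
allergy: (14/123) × (4/14) × (1/14) × (8/14) × (12/14) × (9/14) ≈ 0.000731403
common cold: (88/123) × (13/88) × (15/88) × (46/88) × (55/88) × (52/88) ≈ 0.00347794
Highest score → common cold.

common cold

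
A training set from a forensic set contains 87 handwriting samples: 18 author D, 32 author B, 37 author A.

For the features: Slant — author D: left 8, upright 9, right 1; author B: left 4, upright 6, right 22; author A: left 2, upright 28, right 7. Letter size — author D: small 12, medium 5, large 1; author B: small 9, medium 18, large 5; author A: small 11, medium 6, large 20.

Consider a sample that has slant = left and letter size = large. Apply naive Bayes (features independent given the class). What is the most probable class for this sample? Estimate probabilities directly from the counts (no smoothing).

author A

author D: (18/87) × (8/18) × (1/18) ≈ 0.00510856
author B: (32/87) × (4/32) × (5/32) ≈ 0.00718391
author A: (37/87) × (2/37) × (20/37) ≈ 0.0124262
Highest score → author A.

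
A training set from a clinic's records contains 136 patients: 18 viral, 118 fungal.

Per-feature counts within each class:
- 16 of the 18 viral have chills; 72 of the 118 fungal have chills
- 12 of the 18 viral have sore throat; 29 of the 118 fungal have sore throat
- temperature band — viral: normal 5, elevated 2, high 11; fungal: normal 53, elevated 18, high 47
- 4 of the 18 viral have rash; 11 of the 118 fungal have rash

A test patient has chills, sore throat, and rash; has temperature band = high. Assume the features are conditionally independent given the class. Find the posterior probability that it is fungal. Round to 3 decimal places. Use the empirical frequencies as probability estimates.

0.312

viral: (18/136) × (16/18) × (12/18) × (11/18) × (4/18) ≈ 0.0106512
fungal: (118/136) × (72/118) × (29/118) × (47/118) × (11/118) ≈ 0.00483099
P(fungal | x) = 0.00483099 / 0.01548219 ≈ 0.312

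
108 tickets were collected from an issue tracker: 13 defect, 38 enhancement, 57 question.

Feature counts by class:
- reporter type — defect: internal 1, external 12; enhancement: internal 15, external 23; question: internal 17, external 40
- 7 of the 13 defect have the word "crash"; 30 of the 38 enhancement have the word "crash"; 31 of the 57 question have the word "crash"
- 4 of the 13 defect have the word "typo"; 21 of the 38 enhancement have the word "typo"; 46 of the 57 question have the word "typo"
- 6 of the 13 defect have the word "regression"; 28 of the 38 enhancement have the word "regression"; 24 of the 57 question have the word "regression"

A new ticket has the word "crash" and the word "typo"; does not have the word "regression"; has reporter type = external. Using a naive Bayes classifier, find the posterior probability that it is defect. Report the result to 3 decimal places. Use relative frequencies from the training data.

defect: (13/108) × (12/13) × (7/13) × (4/13) × (7/13) ≈ 0.00991251
enhancement: (38/108) × (23/38) × (30/38) × (21/38) × (10/38) ≈ 0.0244508
question: (57/108) × (40/57) × (31/57) × (46/57) × (33/57) ≈ 0.094112
P(defect | x) = 0.00991251 / 0.12847531 ≈ 0.077

0.077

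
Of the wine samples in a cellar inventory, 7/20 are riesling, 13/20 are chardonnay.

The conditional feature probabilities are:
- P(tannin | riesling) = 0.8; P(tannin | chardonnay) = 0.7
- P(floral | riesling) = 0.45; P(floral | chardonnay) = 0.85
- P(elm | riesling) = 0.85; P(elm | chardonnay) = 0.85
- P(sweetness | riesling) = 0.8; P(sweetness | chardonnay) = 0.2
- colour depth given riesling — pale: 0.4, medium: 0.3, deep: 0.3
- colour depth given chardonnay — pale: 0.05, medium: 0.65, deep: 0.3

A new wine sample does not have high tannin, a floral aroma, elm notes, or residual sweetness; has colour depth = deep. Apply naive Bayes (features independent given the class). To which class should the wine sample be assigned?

riesling: 0.35 × (1−0.8) × (1−0.45) × (1−0.85) × (1−0.8) × 0.3 = 0.0003465
chardonnay: 0.65 × (1−0.7) × (1−0.85) × (1−0.85) × (1−0.2) × 0.3 = 0.001053
Highest score → chardonnay.

chardonnay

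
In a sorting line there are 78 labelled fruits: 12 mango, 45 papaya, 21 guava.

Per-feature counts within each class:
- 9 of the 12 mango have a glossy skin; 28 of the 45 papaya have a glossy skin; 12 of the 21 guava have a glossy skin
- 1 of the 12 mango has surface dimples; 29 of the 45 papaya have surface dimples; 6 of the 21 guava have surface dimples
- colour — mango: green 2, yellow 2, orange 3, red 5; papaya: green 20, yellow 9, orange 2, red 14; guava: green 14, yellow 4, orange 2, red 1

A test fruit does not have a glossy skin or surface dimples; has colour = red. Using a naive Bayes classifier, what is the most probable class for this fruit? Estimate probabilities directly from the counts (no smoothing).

papaya

mango: (12/78) × (3/12) × (11/12) × (5/12) ≈ 0.0146902
papaya: (45/78) × (17/45) × (16/45) × (14/45) ≈ 0.0241089
guava: (21/78) × (9/21) × (15/21) × (1/21) ≈ 0.00392465
Highest score → papaya.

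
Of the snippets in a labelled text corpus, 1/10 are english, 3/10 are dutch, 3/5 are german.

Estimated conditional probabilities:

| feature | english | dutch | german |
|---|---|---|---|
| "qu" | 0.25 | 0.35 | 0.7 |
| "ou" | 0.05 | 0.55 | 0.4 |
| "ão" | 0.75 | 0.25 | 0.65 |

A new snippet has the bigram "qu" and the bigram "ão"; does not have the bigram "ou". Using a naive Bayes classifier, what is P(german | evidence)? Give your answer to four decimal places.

0.8468

english: 0.1 × 0.25 × (1−0.05) × 0.75 = 0.0178125
dutch: 0.3 × 0.35 × (1−0.55) × 0.25 = 0.0118125
german: 0.6 × 0.7 × (1−0.4) × 0.65 = 0.1638
P(german | x) = 0.1638 / 0.193425 ≈ 0.8468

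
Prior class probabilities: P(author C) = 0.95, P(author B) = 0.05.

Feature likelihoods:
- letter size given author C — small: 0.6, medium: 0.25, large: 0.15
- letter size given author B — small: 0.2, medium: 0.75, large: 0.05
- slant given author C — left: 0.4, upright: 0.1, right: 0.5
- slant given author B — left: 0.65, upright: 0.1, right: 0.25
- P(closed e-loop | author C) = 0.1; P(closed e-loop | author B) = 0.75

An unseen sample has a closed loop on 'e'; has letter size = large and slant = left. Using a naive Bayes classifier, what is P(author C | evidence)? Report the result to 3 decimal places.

0.824

author C: 0.95 × 0.15 × 0.4 × 0.1 = 0.0057
author B: 0.05 × 0.05 × 0.65 × 0.75 = 0.00121875
P(author C | x) = 0.0057 / 0.00691875 ≈ 0.824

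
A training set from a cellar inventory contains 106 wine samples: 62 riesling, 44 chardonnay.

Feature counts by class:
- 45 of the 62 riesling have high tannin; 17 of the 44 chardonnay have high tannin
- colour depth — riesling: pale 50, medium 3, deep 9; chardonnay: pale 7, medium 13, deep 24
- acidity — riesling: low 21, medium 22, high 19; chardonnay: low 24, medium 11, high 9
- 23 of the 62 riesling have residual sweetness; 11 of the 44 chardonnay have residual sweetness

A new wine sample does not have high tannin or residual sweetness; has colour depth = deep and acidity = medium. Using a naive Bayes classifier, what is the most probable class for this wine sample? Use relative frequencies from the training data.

chardonnay

riesling: (62/106) × (17/62) × (9/62) × (22/62) × (39/62) ≈ 0.00519634
chardonnay: (44/106) × (27/44) × (24/44) × (11/44) × (33/44) ≈ 0.0260506
Highest score → chardonnay.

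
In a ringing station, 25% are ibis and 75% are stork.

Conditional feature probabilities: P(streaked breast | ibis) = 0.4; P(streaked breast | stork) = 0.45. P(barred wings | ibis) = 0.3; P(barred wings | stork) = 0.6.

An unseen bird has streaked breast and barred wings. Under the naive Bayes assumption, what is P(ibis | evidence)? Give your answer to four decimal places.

ibis: 0.25 × 0.4 × 0.3 = 0.03
stork: 0.75 × 0.45 × 0.6 = 0.2025
P(ibis | x) = 0.03 / 0.2325 ≈ 0.1290

0.1290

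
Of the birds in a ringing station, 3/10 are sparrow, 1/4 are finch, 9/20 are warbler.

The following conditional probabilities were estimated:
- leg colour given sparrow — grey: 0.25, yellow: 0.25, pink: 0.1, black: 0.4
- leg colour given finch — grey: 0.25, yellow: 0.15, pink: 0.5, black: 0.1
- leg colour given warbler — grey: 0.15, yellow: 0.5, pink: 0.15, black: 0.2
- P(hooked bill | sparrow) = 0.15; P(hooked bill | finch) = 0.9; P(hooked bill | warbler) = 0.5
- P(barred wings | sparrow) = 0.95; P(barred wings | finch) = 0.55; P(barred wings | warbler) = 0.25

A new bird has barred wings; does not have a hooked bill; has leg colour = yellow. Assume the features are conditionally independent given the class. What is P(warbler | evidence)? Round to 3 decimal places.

sparrow: 0.3 × 0.25 × (1−0.15) × 0.95 = 0.0605625
finch: 0.25 × 0.15 × (1−0.9) × 0.55 = 0.0020625
warbler: 0.45 × 0.5 × (1−0.5) × 0.25 = 0.028125
P(warbler | x) = 0.028125 / 0.09075 ≈ 0.310

0.310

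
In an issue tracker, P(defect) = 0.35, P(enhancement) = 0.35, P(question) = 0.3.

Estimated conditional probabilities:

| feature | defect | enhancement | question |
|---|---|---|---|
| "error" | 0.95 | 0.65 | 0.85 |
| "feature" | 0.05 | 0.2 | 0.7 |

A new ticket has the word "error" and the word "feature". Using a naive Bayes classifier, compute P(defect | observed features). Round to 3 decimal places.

0.069

defect: 0.35 × 0.95 × 0.05 = 0.016625
enhancement: 0.35 × 0.65 × 0.2 = 0.0455
question: 0.3 × 0.85 × 0.7 = 0.1785
P(defect | x) = 0.016625 / 0.240625 ≈ 0.069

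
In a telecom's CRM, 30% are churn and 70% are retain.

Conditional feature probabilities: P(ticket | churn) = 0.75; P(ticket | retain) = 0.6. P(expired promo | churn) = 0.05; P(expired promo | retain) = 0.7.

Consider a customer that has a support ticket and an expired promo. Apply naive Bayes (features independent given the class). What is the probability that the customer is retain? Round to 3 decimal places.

churn: 0.3 × 0.75 × 0.05 = 0.01125
retain: 0.7 × 0.6 × 0.7 = 0.294
P(retain | x) = 0.294 / 0.30525 ≈ 0.963

0.963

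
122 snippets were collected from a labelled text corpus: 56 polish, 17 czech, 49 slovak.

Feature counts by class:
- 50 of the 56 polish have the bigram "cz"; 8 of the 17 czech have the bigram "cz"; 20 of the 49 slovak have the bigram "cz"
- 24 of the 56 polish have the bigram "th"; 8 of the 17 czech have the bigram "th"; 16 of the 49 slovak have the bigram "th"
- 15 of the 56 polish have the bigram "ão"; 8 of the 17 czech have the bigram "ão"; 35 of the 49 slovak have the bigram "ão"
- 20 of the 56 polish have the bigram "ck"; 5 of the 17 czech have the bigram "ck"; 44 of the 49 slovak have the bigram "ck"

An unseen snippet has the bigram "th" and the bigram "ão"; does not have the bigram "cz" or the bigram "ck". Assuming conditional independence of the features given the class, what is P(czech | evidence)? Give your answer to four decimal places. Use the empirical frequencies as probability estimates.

polish: (56/122) × (6/56) × (24/56) × (15/56) × (36/56) ≈ 0.00362938
czech: (17/122) × (9/17) × (8/17) × (8/17) × (12/17) ≈ 0.0115318
slovak: (49/122) × (29/49) × (16/49) × (35/49) × (5/49) ≈ 0.00565728
P(czech | x) = 0.0115318 / 0.02081846 ≈ 0.5539

0.5539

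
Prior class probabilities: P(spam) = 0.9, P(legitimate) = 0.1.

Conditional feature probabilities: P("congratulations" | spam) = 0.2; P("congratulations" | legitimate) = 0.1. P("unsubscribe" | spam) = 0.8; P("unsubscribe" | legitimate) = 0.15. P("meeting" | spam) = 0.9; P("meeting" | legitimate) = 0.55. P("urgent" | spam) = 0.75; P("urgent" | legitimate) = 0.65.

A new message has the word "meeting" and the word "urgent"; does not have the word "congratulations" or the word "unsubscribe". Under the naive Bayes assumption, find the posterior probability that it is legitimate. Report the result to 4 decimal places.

0.2196

spam: 0.9 × (1−0.2) × (1−0.8) × 0.9 × 0.75 = 0.0972
legitimate: 0.1 × (1−0.1) × (1−0.15) × 0.55 × 0.65 = 0.02734875
P(legitimate | x) = 0.02734875 / 0.12454875 ≈ 0.2196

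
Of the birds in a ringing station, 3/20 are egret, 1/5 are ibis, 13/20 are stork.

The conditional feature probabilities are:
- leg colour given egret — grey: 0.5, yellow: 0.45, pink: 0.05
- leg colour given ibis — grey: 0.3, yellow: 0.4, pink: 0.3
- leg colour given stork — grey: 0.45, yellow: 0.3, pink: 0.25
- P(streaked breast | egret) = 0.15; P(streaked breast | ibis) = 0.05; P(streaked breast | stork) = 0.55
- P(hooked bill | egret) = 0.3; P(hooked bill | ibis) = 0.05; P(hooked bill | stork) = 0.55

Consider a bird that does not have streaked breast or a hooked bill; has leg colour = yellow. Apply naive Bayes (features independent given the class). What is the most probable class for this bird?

egret: 0.15 × 0.45 × (1−0.15) × (1−0.3) = 0.0401625
ibis: 0.2 × 0.4 × (1−0.05) × (1−0.05) = 0.0722
stork: 0.65 × 0.3 × (1−0.55) × (1−0.55) = 0.0394875
Highest score → ibis.

ibis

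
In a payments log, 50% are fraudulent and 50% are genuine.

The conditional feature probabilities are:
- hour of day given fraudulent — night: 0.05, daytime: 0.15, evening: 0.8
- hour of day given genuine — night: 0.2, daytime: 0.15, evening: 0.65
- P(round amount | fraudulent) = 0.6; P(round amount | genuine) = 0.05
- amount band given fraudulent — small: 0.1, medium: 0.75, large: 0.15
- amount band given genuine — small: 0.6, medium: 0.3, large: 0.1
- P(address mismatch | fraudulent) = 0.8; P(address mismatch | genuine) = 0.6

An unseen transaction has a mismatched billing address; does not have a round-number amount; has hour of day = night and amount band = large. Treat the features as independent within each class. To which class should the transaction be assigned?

fraudulent: 0.5 × 0.05 × (1−0.6) × 0.15 × 0.8 = 0.0012
genuine: 0.5 × 0.2 × (1−0.05) × 0.1 × 0.6 = 0.0057
Highest score → genuine.

genuine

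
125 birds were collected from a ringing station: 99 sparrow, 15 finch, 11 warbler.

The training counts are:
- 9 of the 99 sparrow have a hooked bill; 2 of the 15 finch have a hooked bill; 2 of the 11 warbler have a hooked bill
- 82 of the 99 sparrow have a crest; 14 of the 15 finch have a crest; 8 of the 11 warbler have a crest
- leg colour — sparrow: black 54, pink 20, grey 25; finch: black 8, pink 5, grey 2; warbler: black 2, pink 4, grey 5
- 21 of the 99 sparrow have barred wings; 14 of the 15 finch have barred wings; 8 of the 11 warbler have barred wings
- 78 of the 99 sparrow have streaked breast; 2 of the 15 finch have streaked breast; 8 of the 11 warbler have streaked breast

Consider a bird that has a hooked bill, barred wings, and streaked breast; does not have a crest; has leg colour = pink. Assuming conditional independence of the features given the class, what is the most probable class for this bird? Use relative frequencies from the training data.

warbler

sparrow: (99/125) × (9/99) × (17/99) × (20/99) × (21/99) × (78/99) ≈ 0.000417431
finch: (15/125) × (2/15) × (1/15) × (5/15) × (14/15) × (2/15) ≈ 0.0000442469
warbler: (11/125) × (2/11) × (3/11) × (4/11) × (8/11) × (8/11) ≈ 0.000839287
Highest score → warbler.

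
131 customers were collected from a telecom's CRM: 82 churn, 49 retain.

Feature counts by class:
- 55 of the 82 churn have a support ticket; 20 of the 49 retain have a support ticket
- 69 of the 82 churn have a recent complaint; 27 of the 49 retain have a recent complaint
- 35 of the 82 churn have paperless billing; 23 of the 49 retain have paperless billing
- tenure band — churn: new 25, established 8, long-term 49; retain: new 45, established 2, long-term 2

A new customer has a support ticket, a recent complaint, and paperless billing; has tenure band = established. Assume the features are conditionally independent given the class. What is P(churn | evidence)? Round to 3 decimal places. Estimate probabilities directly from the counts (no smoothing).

churn: (82/131) × (55/82) × (69/82) × (35/82) × (8/82) ≈ 0.0147115
retain: (49/131) × (20/49) × (27/49) × (23/49) × (2/49) ≈ 0.00161173
P(churn | x) = 0.0147115 / 0.01632323 ≈ 0.901

0.901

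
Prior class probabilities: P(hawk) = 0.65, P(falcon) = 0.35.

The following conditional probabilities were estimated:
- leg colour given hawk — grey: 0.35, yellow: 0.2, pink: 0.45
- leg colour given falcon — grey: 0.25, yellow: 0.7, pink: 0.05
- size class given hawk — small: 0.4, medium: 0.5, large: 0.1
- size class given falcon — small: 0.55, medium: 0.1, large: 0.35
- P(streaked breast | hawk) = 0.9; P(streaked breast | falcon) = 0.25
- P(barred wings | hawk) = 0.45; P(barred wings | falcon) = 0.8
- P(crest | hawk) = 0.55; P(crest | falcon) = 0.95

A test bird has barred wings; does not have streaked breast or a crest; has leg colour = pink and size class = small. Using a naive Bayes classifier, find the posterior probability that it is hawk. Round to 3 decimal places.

hawk: 0.65 × 0.45 × 0.4 × (1−0.9) × 0.45 × (1−0.55) = 0.00236925
falcon: 0.35 × 0.05 × 0.55 × (1−0.25) × 0.8 × (1−0.95) = 0.00028875
P(hawk | x) = 0.00236925 / 0.002658 ≈ 0.891

0.891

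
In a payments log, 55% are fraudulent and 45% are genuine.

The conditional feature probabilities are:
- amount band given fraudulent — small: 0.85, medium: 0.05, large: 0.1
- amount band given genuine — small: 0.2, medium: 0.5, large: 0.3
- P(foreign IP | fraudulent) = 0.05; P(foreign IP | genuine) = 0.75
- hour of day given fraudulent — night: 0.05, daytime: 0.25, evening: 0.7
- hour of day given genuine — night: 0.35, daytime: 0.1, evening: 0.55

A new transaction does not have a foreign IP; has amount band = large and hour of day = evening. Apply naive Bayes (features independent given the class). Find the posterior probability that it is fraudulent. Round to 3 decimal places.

fraudulent: 0.55 × 0.1 × (1−0.05) × 0.7 = 0.036575
genuine: 0.45 × 0.3 × (1−0.75) × 0.55 = 0.0185625
P(fraudulent | x) = 0.036575 / 0.0551375 ≈ 0.663

0.663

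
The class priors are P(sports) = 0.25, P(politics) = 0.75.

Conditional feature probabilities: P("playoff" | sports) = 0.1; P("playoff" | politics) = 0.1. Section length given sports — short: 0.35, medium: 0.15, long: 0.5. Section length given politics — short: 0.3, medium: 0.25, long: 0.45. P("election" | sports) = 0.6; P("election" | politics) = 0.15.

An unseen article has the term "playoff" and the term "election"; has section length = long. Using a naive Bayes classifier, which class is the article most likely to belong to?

sports

sports: 0.25 × 0.1 × 0.5 × 0.6 = 0.0075
politics: 0.75 × 0.1 × 0.45 × 0.15 = 0.0050625
Highest score → sports.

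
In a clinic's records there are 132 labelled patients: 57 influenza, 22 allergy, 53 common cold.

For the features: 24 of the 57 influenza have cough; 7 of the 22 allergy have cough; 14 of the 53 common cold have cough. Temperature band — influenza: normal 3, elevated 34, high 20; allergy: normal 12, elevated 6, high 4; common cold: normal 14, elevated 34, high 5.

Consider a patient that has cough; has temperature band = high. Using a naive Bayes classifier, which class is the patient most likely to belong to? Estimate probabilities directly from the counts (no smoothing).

influenza

influenza: (57/132) × (24/57) × (20/57) ≈ 0.0637959
allergy: (22/132) × (7/22) × (4/22) ≈ 0.00964187
common cold: (53/132) × (14/53) × (5/53) ≈ 0.0100057
Highest score → influenza.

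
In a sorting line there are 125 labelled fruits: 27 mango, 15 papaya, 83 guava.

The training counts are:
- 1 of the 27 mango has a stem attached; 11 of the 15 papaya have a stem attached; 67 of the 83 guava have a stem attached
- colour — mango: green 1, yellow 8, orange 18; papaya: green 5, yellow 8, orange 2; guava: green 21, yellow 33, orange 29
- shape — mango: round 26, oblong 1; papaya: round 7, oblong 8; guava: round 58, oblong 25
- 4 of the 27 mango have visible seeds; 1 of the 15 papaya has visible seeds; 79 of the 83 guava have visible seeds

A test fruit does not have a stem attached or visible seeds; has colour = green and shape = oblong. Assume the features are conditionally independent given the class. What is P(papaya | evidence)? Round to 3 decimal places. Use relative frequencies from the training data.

mango: (27/125) × (26/27) × (1/27) × (1/27) × (23/27) ≈ 0.000243052
papaya: (15/125) × (4/15) × (5/15) × (8/15) × (14/15) ≈ 0.00530963
guava: (83/125) × (16/83) × (21/83) × (25/83) × (4/83) ≈ 0.000470105
P(papaya | x) = 0.00530963 / 0.006022787 ≈ 0.882

0.882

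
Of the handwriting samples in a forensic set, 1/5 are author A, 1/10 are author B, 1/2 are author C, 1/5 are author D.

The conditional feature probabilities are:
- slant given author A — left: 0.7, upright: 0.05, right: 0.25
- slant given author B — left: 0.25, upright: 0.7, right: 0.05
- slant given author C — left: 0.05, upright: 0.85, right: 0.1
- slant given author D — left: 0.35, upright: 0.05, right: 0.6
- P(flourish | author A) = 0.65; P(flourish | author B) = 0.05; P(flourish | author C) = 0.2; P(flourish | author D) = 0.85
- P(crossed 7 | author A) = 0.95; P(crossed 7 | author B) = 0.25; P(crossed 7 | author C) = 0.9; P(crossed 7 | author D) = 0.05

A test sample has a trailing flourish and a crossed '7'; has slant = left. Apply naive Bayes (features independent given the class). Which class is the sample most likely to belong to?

author A

author A: 0.2 × 0.7 × 0.65 × 0.95 = 0.08645
author B: 0.1 × 0.25 × 0.05 × 0.25 = 0.0003125
author C: 0.5 × 0.05 × 0.2 × 0.9 = 0.0045
author D: 0.2 × 0.35 × 0.85 × 0.05 = 0.002975
Highest score → author A.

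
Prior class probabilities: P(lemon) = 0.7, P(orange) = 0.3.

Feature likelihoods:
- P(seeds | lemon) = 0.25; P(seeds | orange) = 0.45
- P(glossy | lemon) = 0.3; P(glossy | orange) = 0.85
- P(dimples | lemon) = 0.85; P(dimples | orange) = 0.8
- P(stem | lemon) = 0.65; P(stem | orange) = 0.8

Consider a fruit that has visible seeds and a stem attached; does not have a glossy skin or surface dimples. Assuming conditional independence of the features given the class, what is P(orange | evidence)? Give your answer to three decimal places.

lemon: 0.7 × 0.25 × (1−0.3) × (1−0.85) × 0.65 = 0.01194375
orange: 0.3 × 0.45 × (1−0.85) × (1−0.8) × 0.8 = 0.00324
P(orange | x) = 0.00324 / 0.01518375 ≈ 0.213

0.213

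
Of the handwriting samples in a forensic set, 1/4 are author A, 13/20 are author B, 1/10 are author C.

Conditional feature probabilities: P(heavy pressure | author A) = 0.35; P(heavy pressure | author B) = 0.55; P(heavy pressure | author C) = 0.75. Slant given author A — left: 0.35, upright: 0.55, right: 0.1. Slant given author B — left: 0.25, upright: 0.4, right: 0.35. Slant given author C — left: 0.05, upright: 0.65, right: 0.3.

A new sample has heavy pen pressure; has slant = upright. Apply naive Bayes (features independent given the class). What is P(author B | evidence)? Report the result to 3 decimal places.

0.596

author A: 0.25 × 0.35 × 0.55 = 0.048125
author B: 0.65 × 0.55 × 0.4 = 0.143
author C: 0.1 × 0.75 × 0.65 = 0.04875
P(author B | x) = 0.143 / 0.239875 ≈ 0.596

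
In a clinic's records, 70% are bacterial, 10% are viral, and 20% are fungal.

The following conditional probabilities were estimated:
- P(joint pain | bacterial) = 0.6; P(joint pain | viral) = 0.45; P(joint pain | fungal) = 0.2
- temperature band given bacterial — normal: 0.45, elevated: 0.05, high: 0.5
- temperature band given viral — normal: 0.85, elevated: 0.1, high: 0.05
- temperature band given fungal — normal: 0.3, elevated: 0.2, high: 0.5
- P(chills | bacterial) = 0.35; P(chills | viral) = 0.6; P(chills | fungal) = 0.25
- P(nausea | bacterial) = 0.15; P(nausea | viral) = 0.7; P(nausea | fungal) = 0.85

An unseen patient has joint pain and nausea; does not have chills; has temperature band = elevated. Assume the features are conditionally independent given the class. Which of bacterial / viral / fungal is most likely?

bacterial: 0.7 × 0.6 × 0.05 × (1−0.35) × 0.15 = 0.0020475
viral: 0.1 × 0.45 × 0.1 × (1−0.6) × 0.7 = 0.00126
fungal: 0.2 × 0.2 × 0.2 × (1−0.25) × 0.85 = 0.0051
Highest score → fungal.

fungal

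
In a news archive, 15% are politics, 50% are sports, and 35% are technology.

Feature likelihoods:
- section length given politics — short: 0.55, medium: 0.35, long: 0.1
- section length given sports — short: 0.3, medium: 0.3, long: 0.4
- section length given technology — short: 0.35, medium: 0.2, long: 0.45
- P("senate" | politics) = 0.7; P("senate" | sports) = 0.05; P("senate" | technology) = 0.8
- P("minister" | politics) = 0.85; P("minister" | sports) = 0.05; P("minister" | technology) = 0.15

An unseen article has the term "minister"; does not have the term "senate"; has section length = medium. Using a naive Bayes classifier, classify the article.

politics: 0.15 × 0.35 × (1−0.7) × 0.85 = 0.0133875
sports: 0.5 × 0.3 × (1−0.05) × 0.05 = 0.007125
technology: 0.35 × 0.2 × (1−0.8) × 0.15 = 0.0021
Highest score → politics.

politics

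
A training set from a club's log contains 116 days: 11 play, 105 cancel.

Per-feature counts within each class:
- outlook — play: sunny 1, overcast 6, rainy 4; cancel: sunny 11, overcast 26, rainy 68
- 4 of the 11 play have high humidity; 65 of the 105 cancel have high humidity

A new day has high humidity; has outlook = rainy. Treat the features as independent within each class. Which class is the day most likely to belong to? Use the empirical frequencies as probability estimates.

play: (11/116) × (4/11) × (4/11) ≈ 0.0125392
cancel: (105/116) × (68/105) × (65/105) ≈ 0.36289
Highest score → cancel.

cancel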